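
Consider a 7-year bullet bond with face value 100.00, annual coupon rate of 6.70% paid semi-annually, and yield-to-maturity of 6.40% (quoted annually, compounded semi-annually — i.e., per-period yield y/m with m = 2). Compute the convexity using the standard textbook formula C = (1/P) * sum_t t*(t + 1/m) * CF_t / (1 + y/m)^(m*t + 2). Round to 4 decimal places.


Answer: Convexity = 37.3954

Derivation:
Coupon per period c = face * coupon_rate / m = 3.350000
Periods per year m = 2; per-period yield y/m = 0.032000
Number of cashflows N = 14
Cashflows (t years, CF_t, discount factor 1/(1+y/m)^(m*t), PV):
  t = 0.5000: CF_t = 3.350000, DF = 0.968992, PV = 3.246124
  t = 1.0000: CF_t = 3.350000, DF = 0.938946, PV = 3.145469
  t = 1.5000: CF_t = 3.350000, DF = 0.909831, PV = 3.047935
  t = 2.0000: CF_t = 3.350000, DF = 0.881620, PV = 2.953425
  t = 2.5000: CF_t = 3.350000, DF = 0.854283, PV = 2.861846
  t = 3.0000: CF_t = 3.350000, DF = 0.827793, PV = 2.773107
  t = 3.5000: CF_t = 3.350000, DF = 0.802125, PV = 2.687119
  t = 4.0000: CF_t = 3.350000, DF = 0.777253, PV = 2.603798
  t = 4.5000: CF_t = 3.350000, DF = 0.753152, PV = 2.523060
  t = 5.0000: CF_t = 3.350000, DF = 0.729799, PV = 2.444825
  t = 5.5000: CF_t = 3.350000, DF = 0.707169, PV = 2.369017
  t = 6.0000: CF_t = 3.350000, DF = 0.685241, PV = 2.295559
  t = 6.5000: CF_t = 3.350000, DF = 0.663994, PV = 2.224379
  t = 7.0000: CF_t = 103.350000, DF = 0.643405, PV = 66.495877
Price P = sum_t PV_t = 101.671540
Convexity numerator sum_t t*(t + 1/m) * CF_t / (1+y/m)^(m*t + 2):
  t = 0.5000: term = 1.523968
  t = 1.0000: term = 4.430138
  t = 1.5000: term = 8.585539
  t = 2.0000: term = 13.865535
  t = 2.5000: term = 20.153394
  t = 3.0000: term = 27.339875
  t = 3.5000: term = 35.322836
  t = 4.0000: term = 44.006856
  t = 4.5000: term = 53.302878
  t = 5.0000: term = 63.127870
  t = 5.5000: term = 73.404500
  t = 6.0000: term = 84.060826
  t = 6.5000: term = 95.030003
  t = 7.0000: term = 3277.891905
Convexity = (1/P) * sum = 3802.046121 / 101.671540 = 37.395382


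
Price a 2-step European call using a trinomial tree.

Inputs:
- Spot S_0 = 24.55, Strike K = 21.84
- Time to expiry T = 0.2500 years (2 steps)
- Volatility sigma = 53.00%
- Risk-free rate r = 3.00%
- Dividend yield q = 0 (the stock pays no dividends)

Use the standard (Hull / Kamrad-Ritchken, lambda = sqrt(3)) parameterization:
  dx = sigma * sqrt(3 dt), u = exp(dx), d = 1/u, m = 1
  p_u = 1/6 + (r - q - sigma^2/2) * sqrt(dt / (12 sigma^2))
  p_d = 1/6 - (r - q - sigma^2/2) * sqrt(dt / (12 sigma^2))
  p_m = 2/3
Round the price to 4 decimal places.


Answer: Price = V(0,0) = 4.2027

Derivation:
dt = T/N = 0.125000; dx = sigma*sqrt(3*dt) = 0.324557
u = exp(dx) = 1.383418; d = 1/u = 0.722847
p_u = 0.145397, p_m = 0.666667, p_d = 0.187936
Discount per step: exp(-r*dt) = 0.996257
Stock lattice S(k, j) with j the centered position index:
  k=0: S(0,+0) = 24.5500
  k=1: S(1,-1) = 17.7459; S(1,+0) = 24.5500; S(1,+1) = 33.9629
  k=2: S(2,-2) = 12.8276; S(2,-1) = 17.7459; S(2,+0) = 24.5500; S(2,+1) = 33.9629; S(2,+2) = 46.9849
Terminal payoffs V(N, j) = max(S_T - K, 0):
  V(2,-2) = 0.000000; V(2,-1) = 0.000000; V(2,+0) = 2.710000; V(2,+1) = 12.122917; V(2,+2) = 25.144917
Backward induction: V(k, j) = exp(-r*dt) * [p_u * V(k+1, j+1) + p_m * V(k+1, j) + p_d * V(k+1, j-1)]
  V(1,-1) = exp(-r*dt) * [p_u*2.710000 + p_m*0.000000 + p_d*0.000000] = 0.392552
  V(1,+0) = exp(-r*dt) * [p_u*12.122917 + p_m*2.710000 + p_d*0.000000] = 3.555946
  V(1,+1) = exp(-r*dt) * [p_u*25.144917 + p_m*12.122917 + p_d*2.710000] = 12.201413
  V(0,+0) = exp(-r*dt) * [p_u*12.201413 + p_m*3.555946 + p_d*0.392552] = 4.202669


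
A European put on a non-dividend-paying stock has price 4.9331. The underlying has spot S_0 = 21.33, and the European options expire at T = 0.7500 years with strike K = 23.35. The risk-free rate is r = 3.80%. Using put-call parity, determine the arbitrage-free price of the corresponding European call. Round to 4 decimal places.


Answer: Call price = 3.5692

Derivation:
Put-call parity: C - P = S_0 * exp(-qT) - K * exp(-rT).
S_0 * exp(-qT) = 21.3300 * 1.00000000 = 21.33000000
K * exp(-rT) = 23.3500 * 0.97190229 = 22.69391857
C = P + S*exp(-qT) - K*exp(-rT)
C = 4.9331 + 21.33000000 - 22.69391857 = 3.5692


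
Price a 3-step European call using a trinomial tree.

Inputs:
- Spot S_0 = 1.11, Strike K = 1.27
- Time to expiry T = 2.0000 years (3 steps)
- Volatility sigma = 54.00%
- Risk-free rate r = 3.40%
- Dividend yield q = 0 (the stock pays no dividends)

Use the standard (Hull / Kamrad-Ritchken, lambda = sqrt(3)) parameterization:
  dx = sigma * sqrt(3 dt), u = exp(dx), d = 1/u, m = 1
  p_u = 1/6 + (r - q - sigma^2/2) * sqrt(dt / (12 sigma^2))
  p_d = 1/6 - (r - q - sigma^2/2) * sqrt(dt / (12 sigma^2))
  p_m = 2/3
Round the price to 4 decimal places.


dt = T/N = 0.666667; dx = sigma*sqrt(3*dt) = 0.763675
u = exp(dx) = 2.146150; d = 1/u = 0.465951
p_u = 0.117868, p_m = 0.666667, p_d = 0.215466
Discount per step: exp(-r*dt) = 0.977588
Stock lattice S(k, j) with j the centered position index:
  k=0: S(0,+0) = 1.1100
  k=1: S(1,-1) = 0.5172; S(1,+0) = 1.1100; S(1,+1) = 2.3822
  k=2: S(2,-2) = 0.2410; S(2,-1) = 0.5172; S(2,+0) = 1.1100; S(2,+1) = 2.3822; S(2,+2) = 5.1126
  k=3: S(3,-3) = 0.1123; S(3,-2) = 0.2410; S(3,-1) = 0.5172; S(3,+0) = 1.1100; S(3,+1) = 2.3822; S(3,+2) = 5.1126; S(3,+3) = 10.9724
Terminal payoffs V(N, j) = max(S_T - K, 0):
  V(3,-3) = 0.000000; V(3,-2) = 0.000000; V(3,-1) = 0.000000; V(3,+0) = 0.000000; V(3,+1) = 1.112226; V(3,+2) = 3.842613; V(3,+3) = 9.702432
Backward induction: V(k, j) = exp(-r*dt) * [p_u * V(k+1, j+1) + p_m * V(k+1, j) + p_d * V(k+1, j-1)]
  V(2,-2) = exp(-r*dt) * [p_u*0.000000 + p_m*0.000000 + p_d*0.000000] = 0.000000
  V(2,-1) = exp(-r*dt) * [p_u*0.000000 + p_m*0.000000 + p_d*0.000000] = 0.000000
  V(2,+0) = exp(-r*dt) * [p_u*1.112226 + p_m*0.000000 + p_d*0.000000] = 0.128157
  V(2,+1) = exp(-r*dt) * [p_u*3.842613 + p_m*1.112226 + p_d*0.000000] = 1.167635
  V(2,+2) = exp(-r*dt) * [p_u*9.702432 + p_m*3.842613 + p_d*1.112226] = 3.856577
  V(1,-1) = exp(-r*dt) * [p_u*0.128157 + p_m*0.000000 + p_d*0.000000] = 0.014767
  V(1,+0) = exp(-r*dt) * [p_u*1.167635 + p_m*0.128157 + p_d*0.000000] = 0.218065
  V(1,+1) = exp(-r*dt) * [p_u*3.856577 + p_m*1.167635 + p_d*0.128157] = 1.232350
  V(0,+0) = exp(-r*dt) * [p_u*1.232350 + p_m*0.218065 + p_d*0.014767] = 0.287228

Answer: Price = V(0,0) = 0.2872


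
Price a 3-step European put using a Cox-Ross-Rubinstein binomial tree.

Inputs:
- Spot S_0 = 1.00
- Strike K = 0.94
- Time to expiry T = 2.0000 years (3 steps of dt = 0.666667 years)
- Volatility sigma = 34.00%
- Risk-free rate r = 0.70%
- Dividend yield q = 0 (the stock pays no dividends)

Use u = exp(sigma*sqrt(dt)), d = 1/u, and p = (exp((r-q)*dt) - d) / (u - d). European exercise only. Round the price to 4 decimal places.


dt = T/N = 0.666667
u = exp(sigma*sqrt(dt)) = 1.319970; d = 1/u = 0.757593
p = (exp((r-q)*dt) - d) / (u - d) = 0.439358
Discount per step: exp(-r*dt) = 0.995344
Stock lattice S(k, i) with i counting down-moves:
  k=0: S(0,0) = 1.0000
  k=1: S(1,0) = 1.3200; S(1,1) = 0.7576
  k=2: S(2,0) = 1.7423; S(2,1) = 1.0000; S(2,2) = 0.5739
  k=3: S(3,0) = 2.2998; S(3,1) = 1.3200; S(3,2) = 0.7576; S(3,3) = 0.4348
Terminal payoffs V(N, i) = max(K - S_T, 0):
  V(3,0) = 0.000000; V(3,1) = 0.000000; V(3,2) = 0.182407; V(3,3) = 0.505181
Backward induction: V(k, i) = exp(-r*dt) * [p * V(k+1, i) + (1-p) * V(k+1, i+1)].
  V(2,0) = exp(-r*dt) * [p*0.000000 + (1-p)*0.000000] = 0.000000
  V(2,1) = exp(-r*dt) * [p*0.000000 + (1-p)*0.182407] = 0.101789
  V(2,2) = exp(-r*dt) * [p*0.182407 + (1-p)*0.505181] = 0.361676
  V(1,0) = exp(-r*dt) * [p*0.000000 + (1-p)*0.101789] = 0.056801
  V(1,1) = exp(-r*dt) * [p*0.101789 + (1-p)*0.361676] = 0.246340
  V(0,0) = exp(-r*dt) * [p*0.056801 + (1-p)*0.246340] = 0.162306

Answer: Price = V(0,0) = 0.1623


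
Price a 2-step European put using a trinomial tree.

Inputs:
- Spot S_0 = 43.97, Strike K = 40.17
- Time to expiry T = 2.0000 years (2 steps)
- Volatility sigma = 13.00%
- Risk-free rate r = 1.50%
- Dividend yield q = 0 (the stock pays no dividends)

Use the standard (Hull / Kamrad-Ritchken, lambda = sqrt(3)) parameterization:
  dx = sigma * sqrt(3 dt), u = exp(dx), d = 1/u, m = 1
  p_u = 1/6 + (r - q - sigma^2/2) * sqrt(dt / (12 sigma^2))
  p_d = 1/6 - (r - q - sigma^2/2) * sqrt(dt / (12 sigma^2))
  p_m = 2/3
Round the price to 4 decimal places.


Answer: Price = V(0,0) = 1.2697

Derivation:
dt = T/N = 1.000000; dx = sigma*sqrt(3*dt) = 0.225167
u = exp(dx) = 1.252531; d = 1/u = 0.798383
p_u = 0.181211, p_m = 0.666667, p_d = 0.152122
Discount per step: exp(-r*dt) = 0.985112
Stock lattice S(k, j) with j the centered position index:
  k=0: S(0,+0) = 43.9700
  k=1: S(1,-1) = 35.1049; S(1,+0) = 43.9700; S(1,+1) = 55.0738
  k=2: S(2,-2) = 28.0272; S(2,-1) = 35.1049; S(2,+0) = 43.9700; S(2,+1) = 55.0738; S(2,+2) = 68.9817
Terminal payoffs V(N, j) = max(K - S_T, 0):
  V(2,-2) = 12.142831; V(2,-1) = 5.065091; V(2,+0) = 0.000000; V(2,+1) = 0.000000; V(2,+2) = 0.000000
Backward induction: V(k, j) = exp(-r*dt) * [p_u * V(k+1, j+1) + p_m * V(k+1, j) + p_d * V(k+1, j-1)]
  V(1,-1) = exp(-r*dt) * [p_u*0.000000 + p_m*5.065091 + p_d*12.142831] = 5.146144
  V(1,+0) = exp(-r*dt) * [p_u*0.000000 + p_m*0.000000 + p_d*5.065091] = 0.759040
  V(1,+1) = exp(-r*dt) * [p_u*0.000000 + p_m*0.000000 + p_d*0.000000] = 0.000000
  V(0,+0) = exp(-r*dt) * [p_u*0.000000 + p_m*0.759040 + p_d*5.146144] = 1.269679


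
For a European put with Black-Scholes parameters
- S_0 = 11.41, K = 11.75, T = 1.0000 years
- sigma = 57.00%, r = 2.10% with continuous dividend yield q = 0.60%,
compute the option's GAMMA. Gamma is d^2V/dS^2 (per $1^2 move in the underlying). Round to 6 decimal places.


Answer: Gamma = 0.058950

Derivation:
d1 = 0.2598016198; d2 = -0.3101983802
phi(d1) = 0.3857032552; exp(-qT) = 0.9940179641; exp(-rT) = 0.9792189646
Gamma = exp(-qT) * phi(d1) / (S * sigma * sqrt(T)) = 0.9940179641 * 0.3857032552 / (11.4100 * 0.5700 * 1.0000000000) = 0.058950


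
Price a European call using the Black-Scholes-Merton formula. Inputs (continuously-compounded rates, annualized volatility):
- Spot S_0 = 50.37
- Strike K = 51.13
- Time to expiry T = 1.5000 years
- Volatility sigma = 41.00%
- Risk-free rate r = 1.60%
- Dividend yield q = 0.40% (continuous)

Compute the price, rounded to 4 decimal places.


d1 = (ln(S/K) + (r - q + 0.5*sigma^2) * T) / (sigma * sqrt(T)) = 0.25709556
d2 = d1 - sigma * sqrt(T) = -0.24504984
exp(-rT) = 0.97628571; exp(-qT) = 0.99401796
C = S_0 * exp(-qT) * N(d1) - K * exp(-rT) * N(d2)
N(d1) = 0.60144750; N(d2) = 0.40320892
C = 50.3700 * 0.99401796 * 0.60144750 - 51.1300 * 0.97628571 * 0.40320892 = 9.9865

Answer: Price = 9.9865


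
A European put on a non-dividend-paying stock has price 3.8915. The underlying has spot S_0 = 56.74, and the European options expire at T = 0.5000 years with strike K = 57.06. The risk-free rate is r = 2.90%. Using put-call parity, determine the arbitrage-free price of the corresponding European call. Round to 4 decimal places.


Answer: Call price = 4.3929

Derivation:
Put-call parity: C - P = S_0 * exp(-qT) - K * exp(-rT).
S_0 * exp(-qT) = 56.7400 * 1.00000000 = 56.74000000
K * exp(-rT) = 57.0600 * 0.98560462 = 56.23859954
C = P + S*exp(-qT) - K*exp(-rT)
C = 3.8915 + 56.74000000 - 56.23859954 = 4.3929


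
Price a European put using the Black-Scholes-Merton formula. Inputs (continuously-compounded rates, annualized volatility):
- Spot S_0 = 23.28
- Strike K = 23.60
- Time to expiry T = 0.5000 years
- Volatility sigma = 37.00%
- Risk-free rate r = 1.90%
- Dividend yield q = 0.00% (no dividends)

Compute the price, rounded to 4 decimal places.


Answer: Price = 2.4767

Derivation:
d1 = (ln(S/K) + (r - q + 0.5*sigma^2) * T) / (sigma * sqrt(T)) = 0.11494464
d2 = d1 - sigma * sqrt(T) = -0.14668486
exp(-rT) = 0.99054498; exp(-qT) = 1.00000000
P = K * exp(-rT) * N(-d2) - S_0 * exp(-qT) * N(-d1)
N(-d1) = 0.45424450; N(-d2) = 0.55830962
P = 23.6000 * 0.99054498 * 0.55830962 - 23.2800 * 1.00000000 * 0.45424450 = 2.4767


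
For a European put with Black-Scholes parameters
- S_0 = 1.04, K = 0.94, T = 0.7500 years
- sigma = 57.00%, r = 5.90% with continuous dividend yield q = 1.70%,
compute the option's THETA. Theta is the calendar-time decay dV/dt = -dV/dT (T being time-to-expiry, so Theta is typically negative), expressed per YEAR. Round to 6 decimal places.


d1 = 0.5154291831; d2 = 0.0217947030
phi(d1) = 0.3493181545; exp(-qT) = 0.9873309369; exp(-rT) = 0.9567147489
Theta = -S*exp(-qT)*phi(d1)*sigma/(2*sqrt(T)) + r*K*exp(-rT)*N(-d2) - q*S*exp(-qT)*N(-d1)
N(-d1) = 0.3031265720; N(-d2) = 0.4913058598; sqrt(T) = 0.8660254038
Term 1 = -1.0400 * 0.9873309369 * 0.3493181545 * 0.5700 / (2 * 0.8660254038) = -0.1180406168
Term 2 = 0.0590 * 0.9400 * 0.9567147489 * 0.4913058598 = 0.0260683941
Term 3 = -0.0170 * 1.0400 * 0.9873309369 * 0.3031265720 = -0.0052913808
Theta = -0.1180406168 + (0.0260683941) + (-0.0052913808) = -0.097264

Answer: Theta = -0.097264


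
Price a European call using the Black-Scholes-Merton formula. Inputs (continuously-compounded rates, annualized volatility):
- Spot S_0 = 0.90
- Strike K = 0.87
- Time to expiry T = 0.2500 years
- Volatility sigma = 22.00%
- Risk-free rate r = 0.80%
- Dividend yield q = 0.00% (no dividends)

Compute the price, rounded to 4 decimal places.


Answer: Price = 0.0567

Derivation:
d1 = (ln(S/K) + (r - q + 0.5*sigma^2) * T) / (sigma * sqrt(T)) = 0.38137774
d2 = d1 - sigma * sqrt(T) = 0.27137774
exp(-rT) = 0.99800200; exp(-qT) = 1.00000000
C = S_0 * exp(-qT) * N(d1) - K * exp(-rT) * N(d2)
N(d1) = 0.64853851; N(d2) = 0.60694974
C = 0.9000 * 1.00000000 * 0.64853851 - 0.8700 * 0.99800200 * 0.60694974 = 0.0567


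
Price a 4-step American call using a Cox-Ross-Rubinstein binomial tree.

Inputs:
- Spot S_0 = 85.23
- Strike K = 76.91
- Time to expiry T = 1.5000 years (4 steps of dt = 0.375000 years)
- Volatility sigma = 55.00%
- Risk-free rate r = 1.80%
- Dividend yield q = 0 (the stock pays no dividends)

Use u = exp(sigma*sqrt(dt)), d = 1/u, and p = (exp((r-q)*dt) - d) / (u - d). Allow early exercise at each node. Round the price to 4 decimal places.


dt = T/N = 0.375000
u = exp(sigma*sqrt(dt)) = 1.400466; d = 1/u = 0.714048
p = (exp((r-q)*dt) - d) / (u - d) = 0.426453
Discount per step: exp(-r*dt) = 0.993273
Stock lattice S(k, i) with i counting down-moves:
  k=0: S(0,0) = 85.2300
  k=1: S(1,0) = 119.3617; S(1,1) = 60.8583
  k=2: S(2,0) = 167.1620; S(2,1) = 85.2300; S(2,2) = 43.4558
  k=3: S(3,0) = 234.1046; S(3,1) = 119.3617; S(3,2) = 60.8583; S(3,3) = 31.0295
  k=4: S(4,0) = 327.8555; S(4,1) = 167.1620; S(4,2) = 85.2300; S(4,3) = 43.4558; S(4,4) = 22.1566
Terminal payoffs V(N, i) = max(S_T - K, 0):
  V(4,0) = 250.945461; V(4,1) = 90.251960; V(4,2) = 8.320000; V(4,3) = 0.000000; V(4,4) = 0.000000
Backward induction: V(k, i) = exp(-r*dt) * [p * V(k+1, i) + (1-p) * V(k+1, i+1)]; then take max(V_cont, immediate exercise) for American.
  V(3,0) = exp(-r*dt) * [p*250.945461 + (1-p)*90.251960] = 157.711990; exercise = 157.194595; V(3,0) = max -> 157.711990
  V(3,1) = exp(-r*dt) * [p*90.251960 + (1-p)*8.320000] = 42.969088; exercise = 42.451693; V(3,1) = max -> 42.969088
  V(3,2) = exp(-r*dt) * [p*8.320000 + (1-p)*0.000000] = 3.524218; exercise = 0.000000; V(3,2) = max -> 3.524218
  V(3,3) = exp(-r*dt) * [p*0.000000 + (1-p)*0.000000] = 0.000000; exercise = 0.000000; V(3,3) = max -> 0.000000
  V(2,0) = exp(-r*dt) * [p*157.711990 + (1-p)*42.969088] = 91.283268; exercise = 90.251960; V(2,0) = max -> 91.283268
  V(2,1) = exp(-r*dt) * [p*42.969088 + (1-p)*3.524218] = 20.208721; exercise = 8.320000; V(2,1) = max -> 20.208721
  V(2,2) = exp(-r*dt) * [p*3.524218 + (1-p)*0.000000] = 1.492802; exercise = 0.000000; V(2,2) = max -> 1.492802
  V(1,0) = exp(-r*dt) * [p*91.283268 + (1-p)*20.208721] = 50.178805; exercise = 42.451693; V(1,0) = max -> 50.178805
  V(1,1) = exp(-r*dt) * [p*20.208721 + (1-p)*1.492802] = 9.410521; exercise = 0.000000; V(1,1) = max -> 9.410521
  V(0,0) = exp(-r*dt) * [p*50.178805 + (1-p)*9.410521] = 26.616003; exercise = 8.320000; V(0,0) = max -> 26.616003

Answer: Price = V(0,0) = 26.6160


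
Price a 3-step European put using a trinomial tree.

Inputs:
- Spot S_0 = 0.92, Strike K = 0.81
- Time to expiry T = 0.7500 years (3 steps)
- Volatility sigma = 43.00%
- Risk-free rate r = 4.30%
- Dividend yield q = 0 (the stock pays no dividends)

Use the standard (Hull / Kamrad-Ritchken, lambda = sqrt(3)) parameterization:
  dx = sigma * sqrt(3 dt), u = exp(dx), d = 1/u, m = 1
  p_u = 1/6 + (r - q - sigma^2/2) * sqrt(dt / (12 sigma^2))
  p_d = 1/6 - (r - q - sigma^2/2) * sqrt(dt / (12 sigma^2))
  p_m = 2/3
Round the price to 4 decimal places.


Answer: Price = V(0,0) = 0.0715

Derivation:
dt = T/N = 0.250000; dx = sigma*sqrt(3*dt) = 0.372391
u = exp(dx) = 1.451200; d = 1/u = 0.689085
p_u = 0.150068, p_m = 0.666667, p_d = 0.183265
Discount per step: exp(-r*dt) = 0.989308
Stock lattice S(k, j) with j the centered position index:
  k=0: S(0,+0) = 0.9200
  k=1: S(1,-1) = 0.6340; S(1,+0) = 0.9200; S(1,+1) = 1.3351
  k=2: S(2,-2) = 0.4369; S(2,-1) = 0.6340; S(2,+0) = 0.9200; S(2,+1) = 1.3351; S(2,+2) = 1.9375
  k=3: S(3,-3) = 0.3010; S(3,-2) = 0.4369; S(3,-1) = 0.6340; S(3,+0) = 0.9200; S(3,+1) = 1.3351; S(3,+2) = 1.9375; S(3,+3) = 2.8117
Terminal payoffs V(N, j) = max(K - S_T, 0):
  V(3,-3) = 0.508973; V(3,-2) = 0.373149; V(3,-1) = 0.176042; V(3,+0) = 0.000000; V(3,+1) = 0.000000; V(3,+2) = 0.000000; V(3,+3) = 0.000000
Backward induction: V(k, j) = exp(-r*dt) * [p_u * V(k+1, j+1) + p_m * V(k+1, j) + p_d * V(k+1, j-1)]
  V(2,-2) = exp(-r*dt) * [p_u*0.176042 + p_m*0.373149 + p_d*0.508973] = 0.364522
  V(2,-1) = exp(-r*dt) * [p_u*0.000000 + p_m*0.176042 + p_d*0.373149] = 0.183761
  V(2,+0) = exp(-r*dt) * [p_u*0.000000 + p_m*0.000000 + p_d*0.176042] = 0.031917
  V(2,+1) = exp(-r*dt) * [p_u*0.000000 + p_m*0.000000 + p_d*0.000000] = 0.000000
  V(2,+2) = exp(-r*dt) * [p_u*0.000000 + p_m*0.000000 + p_d*0.000000] = 0.000000
  V(1,-1) = exp(-r*dt) * [p_u*0.031917 + p_m*0.183761 + p_d*0.364522] = 0.192026
  V(1,+0) = exp(-r*dt) * [p_u*0.000000 + p_m*0.031917 + p_d*0.183761] = 0.054368
  V(1,+1) = exp(-r*dt) * [p_u*0.000000 + p_m*0.000000 + p_d*0.031917] = 0.005787
  V(0,+0) = exp(-r*dt) * [p_u*0.005787 + p_m*0.054368 + p_d*0.192026] = 0.071532


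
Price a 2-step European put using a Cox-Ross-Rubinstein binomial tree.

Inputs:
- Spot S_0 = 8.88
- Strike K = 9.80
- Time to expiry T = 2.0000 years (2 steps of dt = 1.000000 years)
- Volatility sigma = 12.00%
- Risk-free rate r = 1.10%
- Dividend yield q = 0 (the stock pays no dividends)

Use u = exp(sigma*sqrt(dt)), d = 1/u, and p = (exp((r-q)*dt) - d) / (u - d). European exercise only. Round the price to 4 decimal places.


Answer: Price = V(0,0) = 1.0945

Derivation:
dt = T/N = 1.000000
u = exp(sigma*sqrt(dt)) = 1.127497; d = 1/u = 0.886920
p = (exp((r-q)*dt) - d) / (u - d) = 0.516012
Discount per step: exp(-r*dt) = 0.989060
Stock lattice S(k, i) with i counting down-moves:
  k=0: S(0,0) = 8.8800
  k=1: S(1,0) = 10.0122; S(1,1) = 7.8759
  k=2: S(2,0) = 11.2887; S(2,1) = 8.8800; S(2,2) = 6.9853
Terminal payoffs V(N, i) = max(K - S_T, 0):
  V(2,0) = 0.000000; V(2,1) = 0.920000; V(2,2) = 2.814745
Backward induction: V(k, i) = exp(-r*dt) * [p * V(k+1, i) + (1-p) * V(k+1, i+1)].
  V(1,0) = exp(-r*dt) * [p*0.000000 + (1-p)*0.920000] = 0.440398
  V(1,1) = exp(-r*dt) * [p*0.920000 + (1-p)*2.814745] = 1.816937
  V(0,0) = exp(-r*dt) * [p*0.440398 + (1-p)*1.816937] = 1.094520


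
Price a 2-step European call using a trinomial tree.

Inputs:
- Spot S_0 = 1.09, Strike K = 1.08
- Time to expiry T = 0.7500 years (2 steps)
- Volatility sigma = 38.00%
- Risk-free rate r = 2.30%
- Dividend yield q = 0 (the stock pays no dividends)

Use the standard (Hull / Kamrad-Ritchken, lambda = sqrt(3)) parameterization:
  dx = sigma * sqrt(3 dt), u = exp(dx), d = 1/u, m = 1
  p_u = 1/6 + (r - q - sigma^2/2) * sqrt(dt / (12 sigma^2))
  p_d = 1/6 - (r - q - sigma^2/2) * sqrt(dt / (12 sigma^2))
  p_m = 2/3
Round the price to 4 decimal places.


Answer: Price = V(0,0) = 0.1364

Derivation:
dt = T/N = 0.375000; dx = sigma*sqrt(3*dt) = 0.403051
u = exp(dx) = 1.496383; d = 1/u = 0.668278
p_u = 0.143779, p_m = 0.666667, p_d = 0.189555
Discount per step: exp(-r*dt) = 0.991412
Stock lattice S(k, j) with j the centered position index:
  k=0: S(0,+0) = 1.0900
  k=1: S(1,-1) = 0.7284; S(1,+0) = 1.0900; S(1,+1) = 1.6311
  k=2: S(2,-2) = 0.4868; S(2,-1) = 0.7284; S(2,+0) = 1.0900; S(2,+1) = 1.6311; S(2,+2) = 2.4407
Terminal payoffs V(N, j) = max(S_T - K, 0):
  V(2,-2) = 0.000000; V(2,-1) = 0.000000; V(2,+0) = 0.010000; V(2,+1) = 0.551057; V(2,+2) = 1.360687
Backward induction: V(k, j) = exp(-r*dt) * [p_u * V(k+1, j+1) + p_m * V(k+1, j) + p_d * V(k+1, j-1)]
  V(1,-1) = exp(-r*dt) * [p_u*0.010000 + p_m*0.000000 + p_d*0.000000] = 0.001425
  V(1,+0) = exp(-r*dt) * [p_u*0.551057 + p_m*0.010000 + p_d*0.000000] = 0.085159
  V(1,+1) = exp(-r*dt) * [p_u*1.360687 + p_m*0.551057 + p_d*0.010000] = 0.560054
  V(0,+0) = exp(-r*dt) * [p_u*0.560054 + p_m*0.085159 + p_d*0.001425] = 0.136385


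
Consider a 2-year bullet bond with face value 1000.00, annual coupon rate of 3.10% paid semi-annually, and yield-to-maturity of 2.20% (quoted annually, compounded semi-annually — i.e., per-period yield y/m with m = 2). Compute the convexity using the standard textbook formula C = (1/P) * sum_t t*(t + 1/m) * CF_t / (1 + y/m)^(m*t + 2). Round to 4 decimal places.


Answer: Convexity = 4.7456

Derivation:
Coupon per period c = face * coupon_rate / m = 15.500000
Periods per year m = 2; per-period yield y/m = 0.011000
Number of cashflows N = 4
Cashflows (t years, CF_t, discount factor 1/(1+y/m)^(m*t), PV):
  t = 0.5000: CF_t = 15.500000, DF = 0.989120, PV = 15.331355
  t = 1.0000: CF_t = 15.500000, DF = 0.978358, PV = 15.164545
  t = 1.5000: CF_t = 15.500000, DF = 0.967713, PV = 14.999550
  t = 2.0000: CF_t = 1015.500000, DF = 0.957184, PV = 972.020234
Price P = sum_t PV_t = 1017.515684
Convexity numerator sum_t t*(t + 1/m) * CF_t / (1+y/m)^(m*t + 2):
  t = 0.5000: term = 7.499775
  t = 1.0000: term = 22.254525
  t = 1.5000: term = 44.024778
  t = 2.0000: term = 4754.917636
Convexity = (1/P) * sum = 4828.696714 / 1017.515684 = 4.745575


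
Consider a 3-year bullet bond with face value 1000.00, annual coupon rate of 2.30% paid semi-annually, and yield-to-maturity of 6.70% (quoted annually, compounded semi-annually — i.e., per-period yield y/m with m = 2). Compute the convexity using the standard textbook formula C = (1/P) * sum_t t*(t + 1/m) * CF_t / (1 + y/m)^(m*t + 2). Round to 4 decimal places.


Answer: Convexity = 9.4366

Derivation:
Coupon per period c = face * coupon_rate / m = 11.500000
Periods per year m = 2; per-period yield y/m = 0.033500
Number of cashflows N = 6
Cashflows (t years, CF_t, discount factor 1/(1+y/m)^(m*t), PV):
  t = 0.5000: CF_t = 11.500000, DF = 0.967586, PV = 11.127238
  t = 1.0000: CF_t = 11.500000, DF = 0.936222, PV = 10.766558
  t = 1.5000: CF_t = 11.500000, DF = 0.905876, PV = 10.417569
  t = 2.0000: CF_t = 11.500000, DF = 0.876512, PV = 10.079893
  t = 2.5000: CF_t = 11.500000, DF = 0.848101, PV = 9.753162
  t = 3.0000: CF_t = 1011.500000, DF = 0.820611, PV = 830.047606
Price P = sum_t PV_t = 882.192025
Convexity numerator sum_t t*(t + 1/m) * CF_t / (1+y/m)^(m*t + 2):
  t = 0.5000: term = 5.208785
  t = 1.0000: term = 15.119839
  t = 1.5000: term = 29.259486
  t = 2.0000: term = 47.185109
  t = 2.5000: term = 68.483467
  t = 3.0000: term = 8159.646392
Convexity = (1/P) * sum = 8324.903077 / 882.192025 = 9.436611


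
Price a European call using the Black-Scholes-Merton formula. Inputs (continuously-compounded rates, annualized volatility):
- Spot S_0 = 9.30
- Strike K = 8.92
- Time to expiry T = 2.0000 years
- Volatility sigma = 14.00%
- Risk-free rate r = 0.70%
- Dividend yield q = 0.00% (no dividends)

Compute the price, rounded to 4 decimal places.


Answer: Price = 0.9935

Derivation:
d1 = (ln(S/K) + (r - q + 0.5*sigma^2) * T) / (sigma * sqrt(T)) = 0.38041564
d2 = d1 - sigma * sqrt(T) = 0.18242574
exp(-rT) = 0.98609754; exp(-qT) = 1.00000000
C = S_0 * exp(-qT) * N(d1) - K * exp(-rT) * N(d2)
N(d1) = 0.64818155; N(d2) = 0.57237569
C = 9.3000 * 1.00000000 * 0.64818155 - 8.9200 * 0.98609754 * 0.57237569 = 0.9935


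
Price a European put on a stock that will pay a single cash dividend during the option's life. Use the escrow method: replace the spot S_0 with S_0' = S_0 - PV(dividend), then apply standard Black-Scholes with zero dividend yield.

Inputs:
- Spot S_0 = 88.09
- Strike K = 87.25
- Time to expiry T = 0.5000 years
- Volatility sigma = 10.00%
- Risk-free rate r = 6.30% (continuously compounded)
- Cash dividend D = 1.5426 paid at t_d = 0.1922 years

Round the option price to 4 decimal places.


PV(D) = D * exp(-r * t_d) = 1.5426 * 0.98796441 = 1.52403391
S_0' = S_0 - PV(D) = 88.0900 - 1.52403391 = 86.56596609
d1 = (ln(S_0'/K) + (r + sigma^2/2)*T) / (sigma*sqrt(T)) = 0.36952235
d2 = d1 - sigma*sqrt(T) = 0.29881167
exp(-rT) = 0.96899096
N(-d1) = 0.35586921; N(-d2) = 0.38254187
P = K * exp(-rT) * N(-d2) - S_0' * N(-d1) = 87.2500 * 0.96899096 * 0.38254187 - 86.56596609 * 0.35586921 = 1.5356

Answer: Price = 1.5356


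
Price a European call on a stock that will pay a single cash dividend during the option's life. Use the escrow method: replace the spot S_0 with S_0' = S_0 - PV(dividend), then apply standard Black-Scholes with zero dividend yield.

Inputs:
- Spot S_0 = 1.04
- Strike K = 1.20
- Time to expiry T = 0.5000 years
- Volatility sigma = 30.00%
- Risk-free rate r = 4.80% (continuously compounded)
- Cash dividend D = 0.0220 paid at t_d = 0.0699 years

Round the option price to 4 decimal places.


PV(D) = D * exp(-r * t_d) = 0.0220 * 0.99665042 = 0.02192631
S_0' = S_0 - PV(D) = 1.0400 - 0.02192631 = 1.01807369
d1 = (ln(S_0'/K) + (r + sigma^2/2)*T) / (sigma*sqrt(T)) = -0.55582955
d2 = d1 - sigma*sqrt(T) = -0.76796159
exp(-rT) = 0.97628571
N(d1) = 0.28916369; N(d2) = 0.22125500
C = S_0' * N(d1) - K * exp(-rT) * N(d2) = 1.01807369 * 0.28916369 - 1.2000 * 0.97628571 * 0.22125500 = 0.0352

Answer: Price = 0.0352


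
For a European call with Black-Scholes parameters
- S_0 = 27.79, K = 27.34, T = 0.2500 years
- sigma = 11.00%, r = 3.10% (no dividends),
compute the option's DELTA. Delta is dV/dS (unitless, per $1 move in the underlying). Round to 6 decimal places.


Answer: Delta = 0.679118

Derivation:
d1 = 0.4652347720; d2 = 0.4102347720
phi(d1) = 0.3580222192; exp(-qT) = 1.0000000000; exp(-rT) = 0.9922799538
N(d1) = 0.6791183299
Delta = exp(-qT) * N(d1) = 1.0000000000 * 0.6791183299 = 0.679118


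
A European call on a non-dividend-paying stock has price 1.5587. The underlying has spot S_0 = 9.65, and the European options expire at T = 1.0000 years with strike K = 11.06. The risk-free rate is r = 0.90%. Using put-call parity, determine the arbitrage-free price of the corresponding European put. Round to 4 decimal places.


Put-call parity: C - P = S_0 * exp(-qT) - K * exp(-rT).
S_0 * exp(-qT) = 9.6500 * 1.00000000 = 9.65000000
K * exp(-rT) = 11.0600 * 0.99104038 = 10.96090659
P = C - S*exp(-qT) + K*exp(-rT)
P = 1.5587 - 9.65000000 + 10.96090659 = 2.8696

Answer: Put price = 2.8696


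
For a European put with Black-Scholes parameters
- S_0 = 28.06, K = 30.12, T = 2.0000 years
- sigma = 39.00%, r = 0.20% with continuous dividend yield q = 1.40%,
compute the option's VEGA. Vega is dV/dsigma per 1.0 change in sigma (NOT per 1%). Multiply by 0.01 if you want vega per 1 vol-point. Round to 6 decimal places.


Answer: Vega = 15.311312

Derivation:
d1 = 0.1038099327; d2 = -0.4477333566
phi(d1) = 0.3967984601; exp(-qT) = 0.9723883668; exp(-rT) = 0.9960079893
Vega = S * exp(-qT) * phi(d1) * sqrt(T) = 28.0600 * 0.9723883668 * 0.3967984601 * 1.4142135624 = 15.311312


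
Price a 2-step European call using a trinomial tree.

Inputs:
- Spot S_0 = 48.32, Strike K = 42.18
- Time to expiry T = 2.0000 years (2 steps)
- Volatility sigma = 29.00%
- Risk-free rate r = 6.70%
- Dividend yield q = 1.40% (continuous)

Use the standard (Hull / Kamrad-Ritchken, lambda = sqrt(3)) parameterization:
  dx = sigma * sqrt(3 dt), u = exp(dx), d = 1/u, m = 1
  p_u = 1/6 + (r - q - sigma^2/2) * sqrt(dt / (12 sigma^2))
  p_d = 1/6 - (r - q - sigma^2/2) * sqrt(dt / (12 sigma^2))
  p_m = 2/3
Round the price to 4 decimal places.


Answer: Price = V(0,0) = 12.9592

Derivation:
dt = T/N = 1.000000; dx = sigma*sqrt(3*dt) = 0.502295
u = exp(dx) = 1.652509; d = 1/u = 0.605140
p_u = 0.177567, p_m = 0.666667, p_d = 0.155767
Discount per step: exp(-r*dt) = 0.935195
Stock lattice S(k, j) with j the centered position index:
  k=0: S(0,+0) = 48.3200
  k=1: S(1,-1) = 29.2404; S(1,+0) = 48.3200; S(1,+1) = 79.8492
  k=2: S(2,-2) = 17.6945; S(2,-1) = 29.2404; S(2,+0) = 48.3200; S(2,+1) = 79.8492; S(2,+2) = 131.9516
Terminal payoffs V(N, j) = max(S_T - K, 0):
  V(2,-2) = 0.000000; V(2,-1) = 0.000000; V(2,+0) = 6.140000; V(2,+1) = 37.669234; V(2,+2) = 89.771578
Backward induction: V(k, j) = exp(-r*dt) * [p_u * V(k+1, j+1) + p_m * V(k+1, j) + p_d * V(k+1, j-1)]
  V(1,-1) = exp(-r*dt) * [p_u*6.140000 + p_m*0.000000 + p_d*0.000000] = 1.019605
  V(1,+0) = exp(-r*dt) * [p_u*37.669234 + p_m*6.140000 + p_d*0.000000] = 10.083399
  V(1,+1) = exp(-r*dt) * [p_u*89.771578 + p_m*37.669234 + p_d*6.140000] = 39.287240
  V(0,+0) = exp(-r*dt) * [p_u*39.287240 + p_m*10.083399 + p_d*1.019605] = 12.959177


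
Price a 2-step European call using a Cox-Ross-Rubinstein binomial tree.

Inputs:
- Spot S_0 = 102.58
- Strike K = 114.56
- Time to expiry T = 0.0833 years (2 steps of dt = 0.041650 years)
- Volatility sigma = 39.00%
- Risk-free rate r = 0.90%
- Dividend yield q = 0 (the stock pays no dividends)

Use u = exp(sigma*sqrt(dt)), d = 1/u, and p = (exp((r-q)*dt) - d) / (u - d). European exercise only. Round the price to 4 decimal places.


dt = T/N = 0.041650
u = exp(sigma*sqrt(dt)) = 1.082846; d = 1/u = 0.923493
p = (exp((r-q)*dt) - d) / (u - d) = 0.482465
Discount per step: exp(-r*dt) = 0.999625
Stock lattice S(k, i) with i counting down-moves:
  k=0: S(0,0) = 102.5800
  k=1: S(1,0) = 111.0783; S(1,1) = 94.7319
  k=2: S(2,0) = 120.2807; S(2,1) = 102.5800; S(2,2) = 87.4842
Terminal payoffs V(N, i) = max(S_T - K, 0):
  V(2,0) = 5.720675; V(2,1) = 0.000000; V(2,2) = 0.000000
Backward induction: V(k, i) = exp(-r*dt) * [p * V(k+1, i) + (1-p) * V(k+1, i+1)].
  V(1,0) = exp(-r*dt) * [p*5.720675 + (1-p)*0.000000] = 2.758992
  V(1,1) = exp(-r*dt) * [p*0.000000 + (1-p)*0.000000] = 0.000000
  V(0,0) = exp(-r*dt) * [p*2.758992 + (1-p)*0.000000] = 1.330618

Answer: Price = V(0,0) = 1.3306


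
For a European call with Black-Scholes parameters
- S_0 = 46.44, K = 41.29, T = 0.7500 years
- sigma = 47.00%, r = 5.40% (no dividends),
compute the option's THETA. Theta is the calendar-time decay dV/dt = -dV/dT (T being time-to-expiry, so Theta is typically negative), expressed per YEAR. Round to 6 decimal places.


Answer: Theta = -5.447298

Derivation:
d1 = 0.5917921750; d2 = 0.1847602352
phi(d1) = 0.3348584002; exp(-qT) = 1.0000000000; exp(-rT) = 0.9603091645
Theta = -S*exp(-qT)*phi(d1)*sigma/(2*sqrt(T)) - r*K*exp(-rT)*N(d2) + q*S*exp(-qT)*N(d1)
N(d1) = 0.7230051181; N(d2) = 0.5732914507; sqrt(T) = 0.8660254038
Term 1 = -46.4400 * 1.0000000000 * 0.3348584002 * 0.4700 / (2 * 0.8660254038) = -4.2197880671
Term 2 = -0.0540 * 41.2900 * 0.9603091645 * 0.5732914507 = -1.2275104033
Term 3 = 0 (no dividend yield, q = 0)
Theta = -4.2197880671 + (-1.2275104033) + (0.0000000000) = -5.447298


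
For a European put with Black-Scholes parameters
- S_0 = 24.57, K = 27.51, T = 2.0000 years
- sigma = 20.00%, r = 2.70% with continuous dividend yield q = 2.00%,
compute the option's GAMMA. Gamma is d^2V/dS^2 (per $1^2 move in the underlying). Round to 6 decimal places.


Answer: Gamma = 0.053967

Derivation:
d1 = -0.2086791909; d2 = -0.4915219034
phi(d1) = 0.3903497934; exp(-qT) = 0.9607894392; exp(-rT) = 0.9474321065
Gamma = exp(-qT) * phi(d1) / (S * sigma * sqrt(T)) = 0.9607894392 * 0.3903497934 / (24.5700 * 0.2000 * 1.4142135624) = 0.053967


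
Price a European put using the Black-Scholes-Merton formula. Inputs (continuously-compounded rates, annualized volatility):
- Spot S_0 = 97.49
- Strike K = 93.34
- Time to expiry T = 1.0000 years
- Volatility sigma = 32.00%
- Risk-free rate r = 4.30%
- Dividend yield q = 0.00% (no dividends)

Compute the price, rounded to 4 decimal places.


Answer: Price = 8.2675

Derivation:
d1 = (ln(S/K) + (r - q + 0.5*sigma^2) * T) / (sigma * sqrt(T)) = 0.43031584
d2 = d1 - sigma * sqrt(T) = 0.11031584
exp(-rT) = 0.95791139; exp(-qT) = 1.00000000
P = K * exp(-rT) * N(-d2) - S_0 * exp(-qT) * N(-d1)
N(-d1) = 0.33348295; N(-d2) = 0.45607945
P = 93.3400 * 0.95791139 * 0.45607945 - 97.4900 * 1.00000000 * 0.33348295 = 8.2675


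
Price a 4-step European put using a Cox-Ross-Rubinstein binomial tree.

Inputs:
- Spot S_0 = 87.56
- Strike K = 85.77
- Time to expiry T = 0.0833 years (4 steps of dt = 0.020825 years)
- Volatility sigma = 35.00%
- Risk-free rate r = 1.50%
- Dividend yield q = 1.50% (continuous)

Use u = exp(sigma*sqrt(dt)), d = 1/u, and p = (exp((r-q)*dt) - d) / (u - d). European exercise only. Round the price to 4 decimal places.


dt = T/N = 0.020825
u = exp(sigma*sqrt(dt)) = 1.051805; d = 1/u = 0.950746
p = (exp((r-q)*dt) - d) / (u - d) = 0.487376
Discount per step: exp(-r*dt) = 0.999688
Stock lattice S(k, i) with i counting down-moves:
  k=0: S(0,0) = 87.5600
  k=1: S(1,0) = 92.0961; S(1,1) = 83.2473
  k=2: S(2,0) = 96.8671; S(2,1) = 87.5600; S(2,2) = 79.1471
  k=3: S(3,0) = 101.8854; S(3,1) = 92.0961; S(3,2) = 83.2473; S(3,3) = 75.2488
  k=4: S(4,0) = 107.1636; S(4,1) = 96.8671; S(4,2) = 87.5600; S(4,3) = 79.1471; S(4,4) = 71.5425
Terminal payoffs V(N, i) = max(K - S_T, 0):
  V(4,0) = 0.000000; V(4,1) = 0.000000; V(4,2) = 0.000000; V(4,3) = 6.622897; V(4,4) = 14.227470
Backward induction: V(k, i) = exp(-r*dt) * [p * V(k+1, i) + (1-p) * V(k+1, i+1)].
  V(3,0) = exp(-r*dt) * [p*0.000000 + (1-p)*0.000000] = 0.000000
  V(3,1) = exp(-r*dt) * [p*0.000000 + (1-p)*0.000000] = 0.000000
  V(3,2) = exp(-r*dt) * [p*0.000000 + (1-p)*6.622897] = 3.393998
  V(3,3) = exp(-r*dt) * [p*6.622897 + (1-p)*14.227470] = 10.517900
  V(2,0) = exp(-r*dt) * [p*0.000000 + (1-p)*0.000000] = 0.000000
  V(2,1) = exp(-r*dt) * [p*0.000000 + (1-p)*3.393998] = 1.739302
  V(2,2) = exp(-r*dt) * [p*3.393998 + (1-p)*10.517900] = 7.043683
  V(1,0) = exp(-r*dt) * [p*0.000000 + (1-p)*1.739302] = 0.891330
  V(1,1) = exp(-r*dt) * [p*1.739302 + (1-p)*7.043683] = 4.457064
  V(0,0) = exp(-r*dt) * [p*0.891330 + (1-p)*4.457064] = 2.718363

Answer: Price = V(0,0) = 2.7184


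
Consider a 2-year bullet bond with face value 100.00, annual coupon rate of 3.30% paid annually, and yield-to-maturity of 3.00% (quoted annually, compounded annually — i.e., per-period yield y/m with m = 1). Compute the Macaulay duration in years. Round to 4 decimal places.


Answer: Macaulay duration = 1.9681 years

Derivation:
Coupon per period c = face * coupon_rate / m = 3.300000
Periods per year m = 1; per-period yield y/m = 0.030000
Number of cashflows N = 2
Cashflows (t years, CF_t, discount factor 1/(1+y/m)^(m*t), PV):
  t = 1.0000: CF_t = 3.300000, DF = 0.970874, PV = 3.203883
  t = 2.0000: CF_t = 103.300000, DF = 0.942596, PV = 97.370157
Price P = sum_t PV_t = 100.574041
Macaulay numerator sum_t t * PV_t:
  t * PV_t at t = 1.0000: 3.203883
  t * PV_t at t = 2.0000: 194.740315
Macaulay duration D = (sum_t t * PV_t) / P = 197.944198 / 100.574041 = 1.968144


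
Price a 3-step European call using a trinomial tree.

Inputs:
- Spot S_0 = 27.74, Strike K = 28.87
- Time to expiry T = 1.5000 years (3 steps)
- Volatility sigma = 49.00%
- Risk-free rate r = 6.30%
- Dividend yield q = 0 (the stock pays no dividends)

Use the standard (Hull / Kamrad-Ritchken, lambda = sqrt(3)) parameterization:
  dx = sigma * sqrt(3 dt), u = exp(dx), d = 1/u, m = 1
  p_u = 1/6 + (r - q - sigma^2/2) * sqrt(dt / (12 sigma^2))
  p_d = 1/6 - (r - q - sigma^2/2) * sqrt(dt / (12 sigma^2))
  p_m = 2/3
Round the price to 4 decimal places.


dt = T/N = 0.500000; dx = sigma*sqrt(3*dt) = 0.600125
u = exp(dx) = 1.822347; d = 1/u = 0.548743
p_u = 0.142901, p_m = 0.666667, p_d = 0.190433
Discount per step: exp(-r*dt) = 0.968991
Stock lattice S(k, j) with j the centered position index:
  k=0: S(0,+0) = 27.7400
  k=1: S(1,-1) = 15.2221; S(1,+0) = 27.7400; S(1,+1) = 50.5519
  k=2: S(2,-2) = 8.3530; S(2,-1) = 15.2221; S(2,+0) = 27.7400; S(2,+1) = 50.5519; S(2,+2) = 92.1231
  k=3: S(3,-3) = 4.5837; S(3,-2) = 8.3530; S(3,-1) = 15.2221; S(3,+0) = 27.7400; S(3,+1) = 50.5519; S(3,+2) = 92.1231; S(3,+3) = 167.8802
Terminal payoffs V(N, j) = max(S_T - K, 0):
  V(3,-3) = 0.000000; V(3,-2) = 0.000000; V(3,-1) = 0.000000; V(3,+0) = 0.000000; V(3,+1) = 21.681893; V(3,+2) = 63.253069; V(3,+3) = 139.010157
Backward induction: V(k, j) = exp(-r*dt) * [p_u * V(k+1, j+1) + p_m * V(k+1, j) + p_d * V(k+1, j-1)]
  V(2,-2) = exp(-r*dt) * [p_u*0.000000 + p_m*0.000000 + p_d*0.000000] = 0.000000
  V(2,-1) = exp(-r*dt) * [p_u*0.000000 + p_m*0.000000 + p_d*0.000000] = 0.000000
  V(2,+0) = exp(-r*dt) * [p_u*21.681893 + p_m*0.000000 + p_d*0.000000] = 3.002282
  V(2,+1) = exp(-r*dt) * [p_u*63.253069 + p_m*21.681893 + p_d*0.000000] = 22.764998
  V(2,+2) = exp(-r*dt) * [p_u*139.010157 + p_m*63.253069 + p_d*21.681893] = 64.110681
  V(1,-1) = exp(-r*dt) * [p_u*3.002282 + p_m*0.000000 + p_d*0.000000] = 0.415725
  V(1,+0) = exp(-r*dt) * [p_u*22.764998 + p_m*3.002282 + p_d*0.000000] = 5.091716
  V(1,+1) = exp(-r*dt) * [p_u*64.110681 + p_m*22.764998 + p_d*3.002282] = 24.137433
  V(0,+0) = exp(-r*dt) * [p_u*24.137433 + p_m*5.091716 + p_d*0.415725] = 6.708230

Answer: Price = V(0,0) = 6.7082


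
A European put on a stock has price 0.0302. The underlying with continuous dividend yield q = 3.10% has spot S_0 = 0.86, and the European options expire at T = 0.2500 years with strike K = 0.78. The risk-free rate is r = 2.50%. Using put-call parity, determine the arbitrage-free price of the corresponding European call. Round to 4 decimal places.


Put-call parity: C - P = S_0 * exp(-qT) - K * exp(-rT).
S_0 * exp(-qT) = 0.8600 * 0.99227995 = 0.85336076
K * exp(-rT) = 0.7800 * 0.99376949 = 0.77514020
C = P + S*exp(-qT) - K*exp(-rT)
C = 0.0302 + 0.85336076 - 0.77514020 = 0.1084

Answer: Call price = 0.1084


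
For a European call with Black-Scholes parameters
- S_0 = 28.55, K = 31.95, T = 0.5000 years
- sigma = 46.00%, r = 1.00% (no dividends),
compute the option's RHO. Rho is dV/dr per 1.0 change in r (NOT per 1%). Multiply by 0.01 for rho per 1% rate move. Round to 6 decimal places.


Answer: Rho = 4.942552

Derivation:
d1 = -0.1679078691; d2 = -0.4931769885
phi(d1) = 0.3933580318; exp(-qT) = 1.0000000000; exp(-rT) = 0.9950124792
N(d2) = 0.3109437680
Rho = K*T*exp(-rT)*N(d2) = 31.9500 * 0.5000 * 0.9950124792 * 0.3109437680 = 4.942552


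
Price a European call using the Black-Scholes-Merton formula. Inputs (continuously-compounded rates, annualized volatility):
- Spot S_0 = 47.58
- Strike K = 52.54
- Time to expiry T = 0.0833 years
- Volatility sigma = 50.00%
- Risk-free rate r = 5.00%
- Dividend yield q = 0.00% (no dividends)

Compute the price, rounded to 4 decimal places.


Answer: Price = 1.1018

Derivation:
d1 = (ln(S/K) + (r - q + 0.5*sigma^2) * T) / (sigma * sqrt(T)) = -0.58613778
d2 = d1 - sigma * sqrt(T) = -0.73044648
exp(-rT) = 0.99584366; exp(-qT) = 1.00000000
C = S_0 * exp(-qT) * N(d1) - K * exp(-rT) * N(d2)
N(d1) = 0.27889146; N(d2) = 0.23255866
C = 47.5800 * 1.00000000 * 0.27889146 - 52.5400 * 0.99584366 * 0.23255866 = 1.1018


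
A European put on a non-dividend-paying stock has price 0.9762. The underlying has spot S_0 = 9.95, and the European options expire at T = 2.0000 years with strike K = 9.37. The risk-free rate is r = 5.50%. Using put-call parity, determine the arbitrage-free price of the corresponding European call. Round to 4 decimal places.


Put-call parity: C - P = S_0 * exp(-qT) - K * exp(-rT).
S_0 * exp(-qT) = 9.9500 * 1.00000000 = 9.95000000
K * exp(-rT) = 9.3700 * 0.89583414 = 8.39396585
C = P + S*exp(-qT) - K*exp(-rT)
C = 0.9762 + 9.95000000 - 8.39396585 = 2.5322

Answer: Call price = 2.5322


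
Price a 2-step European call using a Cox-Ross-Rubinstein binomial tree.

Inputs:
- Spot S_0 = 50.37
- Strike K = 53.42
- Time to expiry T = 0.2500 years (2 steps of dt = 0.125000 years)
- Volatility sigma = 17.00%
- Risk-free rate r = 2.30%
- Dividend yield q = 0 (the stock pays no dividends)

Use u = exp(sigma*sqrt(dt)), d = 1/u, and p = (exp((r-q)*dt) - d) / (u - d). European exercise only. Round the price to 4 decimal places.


Answer: Price = V(0,0) = 0.8714

Derivation:
dt = T/N = 0.125000
u = exp(sigma*sqrt(dt)) = 1.061947; d = 1/u = 0.941667
p = (exp((r-q)*dt) - d) / (u - d) = 0.508915
Discount per step: exp(-r*dt) = 0.997129
Stock lattice S(k, i) with i counting down-moves:
  k=0: S(0,0) = 50.3700
  k=1: S(1,0) = 53.4903; S(1,1) = 47.4317
  k=2: S(2,0) = 56.8038; S(2,1) = 50.3700; S(2,2) = 44.6649
Terminal payoffs V(N, i) = max(S_T - K, 0):
  V(2,0) = 3.383839; V(2,1) = 0.000000; V(2,2) = 0.000000
Backward induction: V(k, i) = exp(-r*dt) * [p * V(k+1, i) + (1-p) * V(k+1, i+1)].
  V(1,0) = exp(-r*dt) * [p*3.383839 + (1-p)*0.000000] = 1.717144
  V(1,1) = exp(-r*dt) * [p*0.000000 + (1-p)*0.000000] = 0.000000
  V(0,0) = exp(-r*dt) * [p*1.717144 + (1-p)*0.000000] = 0.871372
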